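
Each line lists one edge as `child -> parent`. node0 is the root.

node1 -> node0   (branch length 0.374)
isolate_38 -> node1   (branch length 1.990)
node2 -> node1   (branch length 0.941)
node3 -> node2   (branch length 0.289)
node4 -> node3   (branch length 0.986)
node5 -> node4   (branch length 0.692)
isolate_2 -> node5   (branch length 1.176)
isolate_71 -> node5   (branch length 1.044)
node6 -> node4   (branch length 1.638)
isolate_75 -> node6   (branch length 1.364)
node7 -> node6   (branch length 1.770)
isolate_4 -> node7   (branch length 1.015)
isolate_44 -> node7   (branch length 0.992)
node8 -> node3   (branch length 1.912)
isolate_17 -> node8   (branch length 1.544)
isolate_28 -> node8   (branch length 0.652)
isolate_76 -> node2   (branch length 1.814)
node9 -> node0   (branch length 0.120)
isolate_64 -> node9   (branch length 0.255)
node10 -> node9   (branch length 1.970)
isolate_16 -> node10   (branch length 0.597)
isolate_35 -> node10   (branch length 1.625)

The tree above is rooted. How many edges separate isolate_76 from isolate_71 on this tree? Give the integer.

5

The MRCA of isolate_76 and isolate_71 is the node subtending ((((isolate_2,isolate_71),(isolate_75,(isolate_4,isolate_44))),(isolate_17,isolate_28)),isolate_76).
From isolate_76 up to that node: 1 branch. From isolate_71 up to the same node: 4 branches. Total: 1 + 4 = 5.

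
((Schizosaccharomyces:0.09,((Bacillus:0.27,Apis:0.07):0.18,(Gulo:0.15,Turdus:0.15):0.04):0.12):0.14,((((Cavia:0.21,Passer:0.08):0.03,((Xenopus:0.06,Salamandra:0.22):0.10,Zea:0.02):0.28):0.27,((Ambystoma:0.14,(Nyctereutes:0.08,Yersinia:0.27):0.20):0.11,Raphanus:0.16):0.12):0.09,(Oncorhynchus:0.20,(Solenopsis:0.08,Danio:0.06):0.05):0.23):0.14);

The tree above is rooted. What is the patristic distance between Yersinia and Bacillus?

The path runs Yersinia → … → MRCA → … → Bacillus; the MRCA is the root of the tree.
Branch lengths along that path: 0.27 + 0.20 + 0.11 + 0.12 + 0.09 + 0.14 + 0.14 + 0.12 + 0.18 + 0.27 = 1.64.

1.64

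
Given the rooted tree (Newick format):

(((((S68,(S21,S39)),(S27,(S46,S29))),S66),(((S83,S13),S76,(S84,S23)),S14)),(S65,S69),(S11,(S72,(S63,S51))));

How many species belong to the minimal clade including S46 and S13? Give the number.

The MRCA of S46 and S13 is the node subtending ((((S68,(S21,S39)),(S27,(S46,S29))),S66),(((S83,S13),S76,(S84,S23)),S14)).
That clade contains 13 terminal taxa: S13, S14, S21, S23, S27, S29, S39, S46, S66, S68, S76, S83, S84.

13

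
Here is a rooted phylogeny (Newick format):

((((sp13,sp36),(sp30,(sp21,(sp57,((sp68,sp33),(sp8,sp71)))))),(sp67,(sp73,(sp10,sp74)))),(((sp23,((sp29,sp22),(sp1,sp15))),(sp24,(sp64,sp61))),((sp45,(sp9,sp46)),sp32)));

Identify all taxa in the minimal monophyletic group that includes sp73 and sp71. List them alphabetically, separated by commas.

Tracing sp73: it sits inside (sp73,(sp10,sp74)).
Tracing sp71: it sits inside (sp8,sp71).
The smallest clade enclosing both is (((sp13,sp36),(sp30,(sp21,(sp57,((sp68,sp33),(sp8,sp71)))))),(sp67,(sp73,(sp10,sp74)))); the answer is its 13 terminal taxa in alphabetical order.

sp10, sp13, sp21, sp30, sp33, sp36, sp57, sp67, sp68, sp71, sp73, sp74, sp8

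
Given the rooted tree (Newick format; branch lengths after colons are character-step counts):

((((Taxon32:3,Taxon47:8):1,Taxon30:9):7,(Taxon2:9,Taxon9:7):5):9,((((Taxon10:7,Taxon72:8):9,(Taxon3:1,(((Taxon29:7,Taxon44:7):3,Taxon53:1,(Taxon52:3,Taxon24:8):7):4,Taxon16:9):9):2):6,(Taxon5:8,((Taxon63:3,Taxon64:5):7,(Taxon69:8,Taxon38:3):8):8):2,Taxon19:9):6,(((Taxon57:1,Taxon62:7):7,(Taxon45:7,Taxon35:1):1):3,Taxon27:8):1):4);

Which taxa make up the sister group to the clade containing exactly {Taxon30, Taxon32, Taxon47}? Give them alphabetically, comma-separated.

Taxon2, Taxon9

The clade containing exactly {Taxon30, Taxon32, Taxon47} attaches to the tree at the node subtending (((Taxon32,Taxon47),Taxon30),(Taxon2,Taxon9)).
The other lineage descending from that same node — the sister group — is (Taxon2,Taxon9); its 2 tips in alphabetical order are the answer.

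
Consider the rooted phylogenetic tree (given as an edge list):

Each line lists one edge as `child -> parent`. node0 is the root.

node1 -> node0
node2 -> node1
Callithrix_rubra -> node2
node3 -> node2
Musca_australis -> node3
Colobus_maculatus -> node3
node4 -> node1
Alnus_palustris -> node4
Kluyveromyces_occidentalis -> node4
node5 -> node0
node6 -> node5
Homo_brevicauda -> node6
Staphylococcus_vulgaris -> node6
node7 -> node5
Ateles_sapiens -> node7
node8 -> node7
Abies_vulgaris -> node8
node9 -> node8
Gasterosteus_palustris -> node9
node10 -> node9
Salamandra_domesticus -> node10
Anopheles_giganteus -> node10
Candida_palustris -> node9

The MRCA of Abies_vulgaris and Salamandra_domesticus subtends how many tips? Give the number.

5

The MRCA of Abies_vulgaris and Salamandra_domesticus is the node subtending (Abies_vulgaris,(Gasterosteus_palustris,(Salamandra_domesticus,Anopheles_giganteus),Candida_palustris)).
That clade contains 5 terminal taxa: Abies_vulgaris, Anopheles_giganteus, Candida_palustris, Gasterosteus_palustris, Salamandra_domesticus.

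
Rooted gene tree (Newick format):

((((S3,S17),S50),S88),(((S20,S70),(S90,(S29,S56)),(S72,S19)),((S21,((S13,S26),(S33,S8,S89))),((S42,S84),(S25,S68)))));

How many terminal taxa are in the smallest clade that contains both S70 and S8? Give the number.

17

The MRCA of S70 and S8 is the node subtending (((S20,S70),(S90,(S29,S56)),(S72,S19)),((S21,((S13,S26),(S33,S8,S89))),((S42,S84),(S25,S68)))).
That clade contains 17 terminal taxa: S13, S19, S20, S21, S25, S26, S29, S33, S42, S56, S68, S70, S72, S8, S84, S89, S90.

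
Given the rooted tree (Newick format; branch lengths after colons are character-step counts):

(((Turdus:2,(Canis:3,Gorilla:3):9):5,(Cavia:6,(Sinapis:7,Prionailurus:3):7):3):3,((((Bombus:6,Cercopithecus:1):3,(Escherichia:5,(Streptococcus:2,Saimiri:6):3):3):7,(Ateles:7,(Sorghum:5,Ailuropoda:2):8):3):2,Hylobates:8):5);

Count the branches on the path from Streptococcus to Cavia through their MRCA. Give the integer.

The MRCA of Streptococcus and Cavia is the root of the tree.
From Streptococcus up to that node: 6 branches. From Cavia up to the same node: 3 branches. Total: 6 + 3 = 9.

9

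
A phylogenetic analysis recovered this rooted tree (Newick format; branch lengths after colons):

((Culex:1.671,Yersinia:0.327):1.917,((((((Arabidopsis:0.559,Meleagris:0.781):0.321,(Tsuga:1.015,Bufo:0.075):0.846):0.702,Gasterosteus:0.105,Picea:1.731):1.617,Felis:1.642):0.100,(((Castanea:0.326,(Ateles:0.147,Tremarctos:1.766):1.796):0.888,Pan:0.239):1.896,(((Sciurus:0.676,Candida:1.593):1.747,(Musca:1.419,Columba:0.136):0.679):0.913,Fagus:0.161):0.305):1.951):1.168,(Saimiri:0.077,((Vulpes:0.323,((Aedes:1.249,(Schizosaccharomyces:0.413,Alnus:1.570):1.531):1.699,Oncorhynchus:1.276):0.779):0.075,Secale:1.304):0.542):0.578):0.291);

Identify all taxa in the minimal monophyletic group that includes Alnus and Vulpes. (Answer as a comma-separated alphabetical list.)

Aedes, Alnus, Oncorhynchus, Schizosaccharomyces, Vulpes

Tracing Alnus: it sits inside (Schizosaccharomyces,Alnus).
Tracing Vulpes: it sits inside (Vulpes,((Aedes,(Schizosaccharomyces,Alnus)),Oncorhynchus)).
The smallest clade enclosing both is (Vulpes,((Aedes,(Schizosaccharomyces,Alnus)),Oncorhynchus)); the answer is its 5 terminal taxa in alphabetical order.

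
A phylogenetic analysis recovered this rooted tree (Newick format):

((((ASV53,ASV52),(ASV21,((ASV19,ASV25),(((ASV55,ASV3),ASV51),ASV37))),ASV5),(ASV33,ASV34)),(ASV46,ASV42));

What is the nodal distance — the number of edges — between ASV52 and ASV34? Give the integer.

5

The MRCA of ASV52 and ASV34 is the node subtending (((ASV53,ASV52),(ASV21,((ASV19,ASV25),(((ASV55,ASV3),ASV51),ASV37))),ASV5),(ASV33,ASV34)).
From ASV52 up to that node: 3 branches. From ASV34 up to the same node: 2 branches. Total: 3 + 2 = 5.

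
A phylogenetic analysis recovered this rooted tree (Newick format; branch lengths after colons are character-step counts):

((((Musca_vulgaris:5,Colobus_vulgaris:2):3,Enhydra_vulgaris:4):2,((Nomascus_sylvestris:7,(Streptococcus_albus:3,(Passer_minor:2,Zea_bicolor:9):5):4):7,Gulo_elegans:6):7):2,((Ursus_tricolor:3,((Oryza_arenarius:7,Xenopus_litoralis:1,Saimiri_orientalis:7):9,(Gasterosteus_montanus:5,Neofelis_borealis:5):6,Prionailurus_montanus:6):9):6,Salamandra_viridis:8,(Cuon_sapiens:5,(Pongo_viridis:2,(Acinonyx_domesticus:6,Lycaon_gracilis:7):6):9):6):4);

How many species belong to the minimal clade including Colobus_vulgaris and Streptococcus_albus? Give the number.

8

The MRCA of Colobus_vulgaris and Streptococcus_albus is the node subtending (((Musca_vulgaris,Colobus_vulgaris),Enhydra_vulgaris),((Nomascus_sylvestris,(Streptococcus_albus,(Passer_minor,Zea_bicolor))),Gulo_elegans)).
That clade contains 8 terminal taxa: Colobus_vulgaris, Enhydra_vulgaris, Gulo_elegans, Musca_vulgaris, Nomascus_sylvestris, Passer_minor, Streptococcus_albus, Zea_bicolor.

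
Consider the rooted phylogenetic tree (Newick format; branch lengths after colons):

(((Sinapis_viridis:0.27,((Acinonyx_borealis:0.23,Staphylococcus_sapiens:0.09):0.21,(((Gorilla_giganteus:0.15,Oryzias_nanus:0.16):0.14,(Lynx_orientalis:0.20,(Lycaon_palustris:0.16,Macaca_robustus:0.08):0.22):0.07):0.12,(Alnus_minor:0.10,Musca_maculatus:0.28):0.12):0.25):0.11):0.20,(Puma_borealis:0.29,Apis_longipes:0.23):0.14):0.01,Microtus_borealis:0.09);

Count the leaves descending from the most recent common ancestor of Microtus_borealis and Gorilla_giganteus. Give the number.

The MRCA of Microtus_borealis and Gorilla_giganteus is the root, so the clade is the entire tree.
That clade contains 13 terminal taxa: Acinonyx_borealis, Alnus_minor, Apis_longipes, Gorilla_giganteus, Lycaon_palustris, Lynx_orientalis, Macaca_robustus, Microtus_borealis, Musca_maculatus, Oryzias_nanus, Puma_borealis, Sinapis_viridis, Staphylococcus_sapiens.

13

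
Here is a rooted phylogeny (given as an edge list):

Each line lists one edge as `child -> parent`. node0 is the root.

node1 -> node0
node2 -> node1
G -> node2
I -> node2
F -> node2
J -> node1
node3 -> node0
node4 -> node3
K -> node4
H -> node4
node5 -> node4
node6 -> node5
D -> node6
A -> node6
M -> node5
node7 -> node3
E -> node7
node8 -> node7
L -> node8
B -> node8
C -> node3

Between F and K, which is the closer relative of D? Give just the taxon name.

The MRCA of D and K subtends (K,H,((D,A),M)) (5 taxa).
The MRCA of D and F is the root, subtending the entire tree (13 taxa).
The first is nested inside the second, so D shares a more recent common ancestor with K.

K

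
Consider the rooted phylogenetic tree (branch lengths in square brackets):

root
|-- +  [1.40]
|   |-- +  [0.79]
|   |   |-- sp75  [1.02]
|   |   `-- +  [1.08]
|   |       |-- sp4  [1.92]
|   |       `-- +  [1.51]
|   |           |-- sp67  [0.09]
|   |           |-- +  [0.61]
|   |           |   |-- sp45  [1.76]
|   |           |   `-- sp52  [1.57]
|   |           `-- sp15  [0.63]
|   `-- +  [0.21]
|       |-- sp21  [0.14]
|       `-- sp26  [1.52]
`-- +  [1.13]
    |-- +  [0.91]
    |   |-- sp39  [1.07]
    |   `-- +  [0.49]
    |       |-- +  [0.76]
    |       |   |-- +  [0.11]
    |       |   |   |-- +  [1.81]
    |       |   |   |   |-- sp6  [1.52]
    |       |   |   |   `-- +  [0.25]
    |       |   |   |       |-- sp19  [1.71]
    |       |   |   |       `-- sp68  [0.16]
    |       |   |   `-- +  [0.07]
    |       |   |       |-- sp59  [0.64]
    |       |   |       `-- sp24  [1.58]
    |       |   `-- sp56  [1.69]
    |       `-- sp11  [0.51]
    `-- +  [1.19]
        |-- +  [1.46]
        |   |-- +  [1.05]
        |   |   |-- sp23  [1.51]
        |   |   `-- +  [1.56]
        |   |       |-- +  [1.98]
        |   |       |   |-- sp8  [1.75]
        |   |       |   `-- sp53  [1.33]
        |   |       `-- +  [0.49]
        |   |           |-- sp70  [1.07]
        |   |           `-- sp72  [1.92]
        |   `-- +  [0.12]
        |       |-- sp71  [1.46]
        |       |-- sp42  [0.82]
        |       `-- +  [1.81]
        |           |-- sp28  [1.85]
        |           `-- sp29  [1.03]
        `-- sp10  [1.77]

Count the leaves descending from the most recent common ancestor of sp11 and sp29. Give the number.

18

The MRCA of sp11 and sp29 is the node subtending ((sp39,((((sp6,(sp19,sp68)),(sp59,sp24)),sp56),sp11)),(((sp23,((sp8,sp53),(sp70,sp72))),(sp71,sp42,(sp28,sp29))),sp10)).
That clade contains 18 terminal taxa: sp10, sp11, sp19, sp23, sp24, sp28, sp29, sp39, sp42, sp53, sp56, sp59, sp6, sp68, sp70, sp71, sp72, sp8.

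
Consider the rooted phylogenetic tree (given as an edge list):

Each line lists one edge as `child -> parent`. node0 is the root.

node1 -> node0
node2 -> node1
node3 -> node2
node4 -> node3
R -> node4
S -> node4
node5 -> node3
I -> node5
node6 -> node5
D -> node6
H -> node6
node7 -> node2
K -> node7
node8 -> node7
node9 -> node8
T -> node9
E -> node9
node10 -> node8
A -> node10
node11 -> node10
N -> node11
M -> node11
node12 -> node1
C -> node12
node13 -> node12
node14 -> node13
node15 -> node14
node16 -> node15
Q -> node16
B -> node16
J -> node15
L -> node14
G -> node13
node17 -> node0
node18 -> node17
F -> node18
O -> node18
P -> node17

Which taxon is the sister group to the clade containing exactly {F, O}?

The clade containing exactly {F, O} attaches to the tree at the node subtending ((F,O),P).
The other lineage descending from that same node — the sister group — is the single tip P.

P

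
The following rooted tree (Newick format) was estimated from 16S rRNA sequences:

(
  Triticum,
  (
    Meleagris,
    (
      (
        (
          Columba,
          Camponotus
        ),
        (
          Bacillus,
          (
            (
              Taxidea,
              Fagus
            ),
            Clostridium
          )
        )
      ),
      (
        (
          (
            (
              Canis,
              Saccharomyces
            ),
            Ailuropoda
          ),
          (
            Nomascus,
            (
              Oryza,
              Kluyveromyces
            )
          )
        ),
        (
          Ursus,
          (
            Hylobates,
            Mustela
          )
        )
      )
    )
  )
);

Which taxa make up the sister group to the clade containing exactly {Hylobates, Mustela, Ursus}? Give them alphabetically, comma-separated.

The clade containing exactly {Hylobates, Mustela, Ursus} attaches to the tree at the node subtending ((((Canis,Saccharomyces),Ailuropoda),(Nomascus,(Oryza,Kluyveromyces))),(Ursus,(Hylobates,Mustela))).
The other lineage descending from that same node — the sister group — is (((Canis,Saccharomyces),Ailuropoda),(Nomascus,(Oryza,Kluyveromyces))); its 6 tips in alphabetical order are the answer.

Ailuropoda, Canis, Kluyveromyces, Nomascus, Oryza, Saccharomyces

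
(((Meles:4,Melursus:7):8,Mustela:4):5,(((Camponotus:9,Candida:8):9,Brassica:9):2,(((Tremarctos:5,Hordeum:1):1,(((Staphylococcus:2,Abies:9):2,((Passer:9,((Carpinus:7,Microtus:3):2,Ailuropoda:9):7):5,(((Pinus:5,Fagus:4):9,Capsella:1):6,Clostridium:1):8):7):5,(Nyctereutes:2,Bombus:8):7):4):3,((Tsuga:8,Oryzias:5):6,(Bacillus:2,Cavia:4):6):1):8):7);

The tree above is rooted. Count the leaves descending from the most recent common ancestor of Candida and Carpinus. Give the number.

The MRCA of Candida and Carpinus is the node subtending (((Camponotus,Candida),Brassica),(((Tremarctos,Hordeum),(((Staphylococcus,Abies),((Passer,((Carpinus,Microtus),Ailuropoda)),(((Pinus,Fagus),Capsella),Clostridium))),(Nyctereutes,Bombus))),((Tsuga,Oryzias),(Bacillus,Cavia)))).
That clade contains 21 terminal taxa: Abies, Ailuropoda, Bacillus, Bombus, Brassica, Camponotus, Candida, Capsella, Carpinus, Cavia, Clostridium, Fagus, Hordeum, Microtus, Nyctereutes, Oryzias, Passer, Pinus, Staphylococcus, Tremarctos, Tsuga.

21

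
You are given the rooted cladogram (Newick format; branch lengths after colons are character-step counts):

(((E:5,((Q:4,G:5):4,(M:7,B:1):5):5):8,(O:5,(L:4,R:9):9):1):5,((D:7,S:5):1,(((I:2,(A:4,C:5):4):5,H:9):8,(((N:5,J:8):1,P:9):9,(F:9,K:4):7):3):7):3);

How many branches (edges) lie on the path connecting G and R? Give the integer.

The MRCA of G and R is the node subtending ((E,((Q,G),(M,B))),(O,(L,R))).
From G up to that node: 4 branches. From R up to the same node: 3 branches. Total: 4 + 3 = 7.

7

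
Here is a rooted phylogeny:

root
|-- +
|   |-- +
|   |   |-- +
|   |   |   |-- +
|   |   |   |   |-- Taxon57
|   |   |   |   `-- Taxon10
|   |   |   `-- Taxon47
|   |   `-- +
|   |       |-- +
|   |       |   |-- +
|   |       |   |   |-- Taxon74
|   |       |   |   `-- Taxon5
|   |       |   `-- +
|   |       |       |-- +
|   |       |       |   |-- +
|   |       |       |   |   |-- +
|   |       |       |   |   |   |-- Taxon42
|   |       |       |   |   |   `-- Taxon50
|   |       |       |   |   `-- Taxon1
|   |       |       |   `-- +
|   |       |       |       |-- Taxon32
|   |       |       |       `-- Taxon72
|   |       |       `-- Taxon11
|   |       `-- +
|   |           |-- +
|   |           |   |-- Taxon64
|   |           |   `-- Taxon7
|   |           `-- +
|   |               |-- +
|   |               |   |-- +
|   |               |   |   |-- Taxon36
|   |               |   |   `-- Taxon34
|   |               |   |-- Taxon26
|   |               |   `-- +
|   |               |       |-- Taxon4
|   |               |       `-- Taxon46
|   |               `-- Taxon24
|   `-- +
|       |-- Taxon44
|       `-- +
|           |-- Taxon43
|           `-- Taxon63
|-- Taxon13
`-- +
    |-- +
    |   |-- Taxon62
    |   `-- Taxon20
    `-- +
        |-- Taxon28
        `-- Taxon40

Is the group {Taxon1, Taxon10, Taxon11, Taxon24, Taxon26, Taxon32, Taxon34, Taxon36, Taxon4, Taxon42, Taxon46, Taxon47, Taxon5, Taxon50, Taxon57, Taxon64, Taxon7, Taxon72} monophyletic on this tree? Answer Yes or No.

The MRCA of the listed taxa subtends (((Taxon57,Taxon10),Taxon47),(((Taxon74,Taxon5),((((Taxon42,Taxon50),Taxon1),(Taxon32,Taxon72)),Taxon11)),((Taxon64,Taxon7),(((Taxon36,Taxon34),Taxon26,(Taxon4,Taxon46)),Taxon24)))).
That clade also contains Taxon74, which is not in the proposed group, so the group is not monophyletic.

No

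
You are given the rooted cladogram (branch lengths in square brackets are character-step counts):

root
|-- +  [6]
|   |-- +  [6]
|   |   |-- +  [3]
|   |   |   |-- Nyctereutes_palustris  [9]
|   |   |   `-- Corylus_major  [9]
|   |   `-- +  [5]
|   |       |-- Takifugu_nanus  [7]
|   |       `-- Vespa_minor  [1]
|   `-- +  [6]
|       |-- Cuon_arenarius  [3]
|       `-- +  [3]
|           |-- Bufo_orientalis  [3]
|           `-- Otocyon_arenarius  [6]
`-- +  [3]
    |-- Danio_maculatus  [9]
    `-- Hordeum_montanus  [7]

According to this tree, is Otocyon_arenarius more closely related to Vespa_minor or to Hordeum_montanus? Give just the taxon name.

The MRCA of Otocyon_arenarius and Vespa_minor subtends (((Nyctereutes_palustris,Corylus_major),(Takifugu_nanus,Vespa_minor)),(Cuon_arenarius,(Bufo_orientalis,Otocyon_arenarius))) (7 taxa).
The MRCA of Otocyon_arenarius and Hordeum_montanus is the root, subtending the entire tree (9 taxa).
The first is nested inside the second, so Otocyon_arenarius shares a more recent common ancestor with Vespa_minor.

Vespa_minor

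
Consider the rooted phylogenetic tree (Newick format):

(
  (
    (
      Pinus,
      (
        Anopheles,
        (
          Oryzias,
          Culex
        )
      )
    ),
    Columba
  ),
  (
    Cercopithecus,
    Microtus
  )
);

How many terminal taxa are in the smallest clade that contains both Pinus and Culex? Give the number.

4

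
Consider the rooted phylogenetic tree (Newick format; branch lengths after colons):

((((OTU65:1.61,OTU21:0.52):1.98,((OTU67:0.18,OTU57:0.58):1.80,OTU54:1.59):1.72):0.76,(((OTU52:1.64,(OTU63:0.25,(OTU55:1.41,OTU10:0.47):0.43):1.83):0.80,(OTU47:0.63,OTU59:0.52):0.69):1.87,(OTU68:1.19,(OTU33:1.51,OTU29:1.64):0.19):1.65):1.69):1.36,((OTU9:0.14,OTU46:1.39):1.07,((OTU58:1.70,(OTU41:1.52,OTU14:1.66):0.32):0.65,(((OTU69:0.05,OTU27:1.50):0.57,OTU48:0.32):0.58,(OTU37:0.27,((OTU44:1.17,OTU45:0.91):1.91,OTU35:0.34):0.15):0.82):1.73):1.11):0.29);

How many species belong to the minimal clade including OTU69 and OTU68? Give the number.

The MRCA of OTU69 and OTU68 is the root, so the clade is the entire tree.
That clade contains 26 terminal taxa: OTU10, OTU14, OTU21, OTU27, OTU29, OTU33, OTU35, OTU37, OTU41, OTU44, OTU45, OTU46, OTU47, OTU48, OTU52, OTU54, OTU55, OTU57, OTU58, OTU59, OTU63, OTU65, OTU67, OTU68, OTU69, OTU9.

26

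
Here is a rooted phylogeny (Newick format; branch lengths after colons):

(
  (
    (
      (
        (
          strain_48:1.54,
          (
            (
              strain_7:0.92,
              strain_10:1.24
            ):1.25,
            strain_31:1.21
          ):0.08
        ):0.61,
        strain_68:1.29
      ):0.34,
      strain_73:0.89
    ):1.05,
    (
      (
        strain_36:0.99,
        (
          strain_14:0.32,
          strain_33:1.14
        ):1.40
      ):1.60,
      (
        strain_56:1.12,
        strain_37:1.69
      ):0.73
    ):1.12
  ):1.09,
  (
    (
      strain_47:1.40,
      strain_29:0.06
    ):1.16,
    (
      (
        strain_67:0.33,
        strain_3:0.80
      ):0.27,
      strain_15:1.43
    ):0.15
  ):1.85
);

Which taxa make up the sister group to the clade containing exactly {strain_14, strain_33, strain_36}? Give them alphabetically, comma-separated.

strain_37, strain_56

The clade containing exactly {strain_14, strain_33, strain_36} attaches to the tree at the node subtending ((strain_36,(strain_14,strain_33)),(strain_56,strain_37)).
The other lineage descending from that same node — the sister group — is (strain_56,strain_37); its 2 tips in alphabetical order are the answer.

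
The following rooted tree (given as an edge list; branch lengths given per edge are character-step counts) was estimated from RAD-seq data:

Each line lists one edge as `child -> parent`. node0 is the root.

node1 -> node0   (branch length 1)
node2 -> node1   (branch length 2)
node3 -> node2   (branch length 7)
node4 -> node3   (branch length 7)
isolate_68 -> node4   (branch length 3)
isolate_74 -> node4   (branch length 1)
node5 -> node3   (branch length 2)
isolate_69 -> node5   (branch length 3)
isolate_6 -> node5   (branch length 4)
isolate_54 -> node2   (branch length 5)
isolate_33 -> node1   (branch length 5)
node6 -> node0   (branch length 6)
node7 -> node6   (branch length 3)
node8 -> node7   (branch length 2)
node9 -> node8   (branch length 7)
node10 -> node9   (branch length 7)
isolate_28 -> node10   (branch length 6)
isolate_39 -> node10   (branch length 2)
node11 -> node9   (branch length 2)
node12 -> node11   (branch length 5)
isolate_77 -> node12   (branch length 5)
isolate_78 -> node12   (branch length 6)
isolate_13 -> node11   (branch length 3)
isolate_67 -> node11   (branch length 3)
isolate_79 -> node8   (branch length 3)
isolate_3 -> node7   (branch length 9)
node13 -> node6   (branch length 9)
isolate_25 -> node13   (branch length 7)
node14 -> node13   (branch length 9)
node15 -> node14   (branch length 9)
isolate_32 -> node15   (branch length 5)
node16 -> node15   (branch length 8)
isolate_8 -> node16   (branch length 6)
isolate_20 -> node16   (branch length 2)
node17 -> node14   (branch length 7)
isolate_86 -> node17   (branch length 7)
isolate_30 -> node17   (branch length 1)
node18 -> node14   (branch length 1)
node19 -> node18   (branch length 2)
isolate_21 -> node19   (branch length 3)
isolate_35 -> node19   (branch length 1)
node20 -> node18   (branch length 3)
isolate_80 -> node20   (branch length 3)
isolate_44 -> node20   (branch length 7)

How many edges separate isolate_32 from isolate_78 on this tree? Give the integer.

The MRCA of isolate_32 and isolate_78 is the node subtending (((((isolate_28,isolate_39),((isolate_77,isolate_78),isolate_13,isolate_67)),isolate_79),isolate_3),(isolate_25,((isolate_32,(isolate_8,isolate_20)),(isolate_86,isolate_30),((isolate_21,isolate_35),(isolate_80,isolate_44))))).
From isolate_32 up to that node: 4 branches. From isolate_78 up to the same node: 6 branches. Total: 4 + 6 = 10.

10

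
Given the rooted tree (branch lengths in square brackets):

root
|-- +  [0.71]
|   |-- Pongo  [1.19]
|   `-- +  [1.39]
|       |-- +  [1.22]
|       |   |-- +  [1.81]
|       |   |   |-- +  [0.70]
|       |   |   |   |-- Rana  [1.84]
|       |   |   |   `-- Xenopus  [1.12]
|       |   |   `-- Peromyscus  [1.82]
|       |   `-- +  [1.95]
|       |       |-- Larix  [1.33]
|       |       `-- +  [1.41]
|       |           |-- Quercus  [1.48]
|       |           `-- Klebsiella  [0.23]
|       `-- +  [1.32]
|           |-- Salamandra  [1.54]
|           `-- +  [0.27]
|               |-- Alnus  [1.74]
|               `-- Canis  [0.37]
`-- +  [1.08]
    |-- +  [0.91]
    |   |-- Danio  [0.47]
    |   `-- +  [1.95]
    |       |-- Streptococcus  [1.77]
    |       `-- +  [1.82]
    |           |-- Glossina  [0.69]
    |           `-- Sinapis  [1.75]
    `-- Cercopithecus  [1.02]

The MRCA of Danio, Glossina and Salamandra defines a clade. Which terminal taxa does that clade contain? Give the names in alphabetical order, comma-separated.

Tracing Danio: it sits inside (Danio,(Streptococcus,(Glossina,Sinapis))).
Tracing Glossina: it sits inside (Glossina,Sinapis).
Tracing Salamandra: it sits inside (Salamandra,(Alnus,Canis)).
The smallest clade enclosing all 3 is the whole tree (their MRCA is the root), so the answer is all 15 tips in alphabetical order.

Alnus, Canis, Cercopithecus, Danio, Glossina, Klebsiella, Larix, Peromyscus, Pongo, Quercus, Rana, Salamandra, Sinapis, Streptococcus, Xenopus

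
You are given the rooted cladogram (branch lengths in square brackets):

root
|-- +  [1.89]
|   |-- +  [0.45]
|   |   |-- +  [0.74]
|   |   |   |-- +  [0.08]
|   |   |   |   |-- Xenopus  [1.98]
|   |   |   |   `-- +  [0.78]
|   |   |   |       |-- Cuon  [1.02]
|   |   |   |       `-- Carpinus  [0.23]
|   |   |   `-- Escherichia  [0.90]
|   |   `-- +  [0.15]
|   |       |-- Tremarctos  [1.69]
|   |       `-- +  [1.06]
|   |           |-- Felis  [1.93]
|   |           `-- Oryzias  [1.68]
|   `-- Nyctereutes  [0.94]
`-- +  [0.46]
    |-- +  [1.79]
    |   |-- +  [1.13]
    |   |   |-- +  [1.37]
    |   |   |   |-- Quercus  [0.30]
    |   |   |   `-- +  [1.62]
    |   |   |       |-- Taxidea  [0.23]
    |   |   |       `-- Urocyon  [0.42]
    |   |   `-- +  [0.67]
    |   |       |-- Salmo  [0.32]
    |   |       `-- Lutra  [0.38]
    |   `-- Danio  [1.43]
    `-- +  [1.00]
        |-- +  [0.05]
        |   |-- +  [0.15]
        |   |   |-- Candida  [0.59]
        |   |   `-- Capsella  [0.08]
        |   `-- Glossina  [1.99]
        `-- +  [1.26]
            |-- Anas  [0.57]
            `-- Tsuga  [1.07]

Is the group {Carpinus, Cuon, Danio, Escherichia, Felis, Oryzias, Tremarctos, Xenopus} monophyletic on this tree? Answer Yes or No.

No

The MRCA of the listed taxa is the root, so the smallest clade containing them is the whole tree.
That clade also contains Anas, Candida, Capsella, Glossina, Lutra, Nyctereutes, Quercus, Salmo, Taxidea, Tsuga, Urocyon, which are not in the proposed group, so the group is not monophyletic.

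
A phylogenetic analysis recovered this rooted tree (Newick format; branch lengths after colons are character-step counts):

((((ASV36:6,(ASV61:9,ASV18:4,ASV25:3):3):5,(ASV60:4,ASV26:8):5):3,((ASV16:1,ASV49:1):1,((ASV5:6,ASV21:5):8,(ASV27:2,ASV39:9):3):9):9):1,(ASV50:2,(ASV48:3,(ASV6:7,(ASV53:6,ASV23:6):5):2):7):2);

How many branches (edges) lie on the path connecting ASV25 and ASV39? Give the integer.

The MRCA of ASV25 and ASV39 is the node subtending (((ASV36,(ASV61,ASV18,ASV25)),(ASV60,ASV26)),((ASV16,ASV49),((ASV5,ASV21),(ASV27,ASV39)))).
From ASV25 up to that node: 4 branches. From ASV39 up to the same node: 4 branches. Total: 4 + 4 = 8.

8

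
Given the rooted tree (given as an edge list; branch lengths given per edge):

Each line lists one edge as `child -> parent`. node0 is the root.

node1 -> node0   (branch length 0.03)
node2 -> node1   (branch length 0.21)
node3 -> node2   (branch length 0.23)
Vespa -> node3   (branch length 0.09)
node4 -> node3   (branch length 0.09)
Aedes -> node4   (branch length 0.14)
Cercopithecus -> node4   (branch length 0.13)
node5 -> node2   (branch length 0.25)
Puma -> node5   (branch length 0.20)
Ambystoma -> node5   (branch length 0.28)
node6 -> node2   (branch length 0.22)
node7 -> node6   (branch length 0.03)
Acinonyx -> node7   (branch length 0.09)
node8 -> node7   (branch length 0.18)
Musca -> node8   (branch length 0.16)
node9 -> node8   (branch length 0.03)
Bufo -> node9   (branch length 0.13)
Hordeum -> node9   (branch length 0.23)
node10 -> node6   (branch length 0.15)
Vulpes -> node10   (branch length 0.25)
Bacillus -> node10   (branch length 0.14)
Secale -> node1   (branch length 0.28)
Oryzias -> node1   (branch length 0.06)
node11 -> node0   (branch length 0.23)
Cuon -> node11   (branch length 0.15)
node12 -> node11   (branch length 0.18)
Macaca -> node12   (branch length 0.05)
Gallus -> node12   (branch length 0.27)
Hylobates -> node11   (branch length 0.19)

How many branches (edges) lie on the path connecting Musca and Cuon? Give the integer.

The MRCA of Musca and Cuon is the root of the tree.
From Musca up to that node: 6 branches. From Cuon up to the same node: 2 branches. Total: 6 + 2 = 8.

8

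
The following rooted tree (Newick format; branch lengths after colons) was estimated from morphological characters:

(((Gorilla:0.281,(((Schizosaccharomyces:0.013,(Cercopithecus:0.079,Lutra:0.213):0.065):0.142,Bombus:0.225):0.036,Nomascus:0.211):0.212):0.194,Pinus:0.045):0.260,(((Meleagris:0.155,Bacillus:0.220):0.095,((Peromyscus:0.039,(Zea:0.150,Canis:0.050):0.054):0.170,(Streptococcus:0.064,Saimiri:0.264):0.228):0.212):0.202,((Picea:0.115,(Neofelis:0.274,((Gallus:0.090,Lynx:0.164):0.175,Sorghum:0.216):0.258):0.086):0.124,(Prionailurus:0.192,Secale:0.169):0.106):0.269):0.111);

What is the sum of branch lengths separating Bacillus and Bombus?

1.555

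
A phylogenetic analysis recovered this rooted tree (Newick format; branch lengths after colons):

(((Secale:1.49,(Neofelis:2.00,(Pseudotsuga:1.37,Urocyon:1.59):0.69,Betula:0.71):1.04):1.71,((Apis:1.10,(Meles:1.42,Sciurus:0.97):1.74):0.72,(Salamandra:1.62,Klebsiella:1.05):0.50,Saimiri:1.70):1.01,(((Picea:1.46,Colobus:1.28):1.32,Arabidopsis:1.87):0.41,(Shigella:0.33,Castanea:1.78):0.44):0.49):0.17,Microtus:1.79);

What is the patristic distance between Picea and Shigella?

The path runs Picea → … → MRCA → … → Shigella; the MRCA is the node subtending (((Picea,Colobus),Arabidopsis),(Shigella,Castanea)).
Branch lengths along that path: 1.46 + 1.32 + 0.41 + 0.44 + 0.33 = 3.96.

3.96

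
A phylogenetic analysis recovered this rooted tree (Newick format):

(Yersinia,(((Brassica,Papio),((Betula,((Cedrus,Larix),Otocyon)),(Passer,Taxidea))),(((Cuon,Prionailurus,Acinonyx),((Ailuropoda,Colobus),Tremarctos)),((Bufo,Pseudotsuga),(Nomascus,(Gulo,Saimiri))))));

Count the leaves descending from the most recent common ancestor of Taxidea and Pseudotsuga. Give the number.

19

The MRCA of Taxidea and Pseudotsuga is the node subtending (((Brassica,Papio),((Betula,((Cedrus,Larix),Otocyon)),(Passer,Taxidea))),(((Cuon,Prionailurus,Acinonyx),((Ailuropoda,Colobus),Tremarctos)),((Bufo,Pseudotsuga),(Nomascus,(Gulo,Saimiri))))).
That clade contains 19 terminal taxa: Acinonyx, Ailuropoda, Betula, Brassica, Bufo, Cedrus, Colobus, Cuon, Gulo, Larix, Nomascus, Otocyon, Papio, Passer, Prionailurus, Pseudotsuga, Saimiri, Taxidea, Tremarctos.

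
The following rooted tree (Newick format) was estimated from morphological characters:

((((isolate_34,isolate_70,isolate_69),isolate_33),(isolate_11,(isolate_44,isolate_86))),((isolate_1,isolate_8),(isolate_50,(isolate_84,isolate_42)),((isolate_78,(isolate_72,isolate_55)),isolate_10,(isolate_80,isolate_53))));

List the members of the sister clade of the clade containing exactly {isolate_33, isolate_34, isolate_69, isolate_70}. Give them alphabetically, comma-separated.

isolate_11, isolate_44, isolate_86

The clade containing exactly {isolate_33, isolate_34, isolate_69, isolate_70} attaches to the tree at the node subtending (((isolate_34,isolate_70,isolate_69),isolate_33),(isolate_11,(isolate_44,isolate_86))).
The other lineage descending from that same node — the sister group — is (isolate_11,(isolate_44,isolate_86)); its 3 tips in alphabetical order are the answer.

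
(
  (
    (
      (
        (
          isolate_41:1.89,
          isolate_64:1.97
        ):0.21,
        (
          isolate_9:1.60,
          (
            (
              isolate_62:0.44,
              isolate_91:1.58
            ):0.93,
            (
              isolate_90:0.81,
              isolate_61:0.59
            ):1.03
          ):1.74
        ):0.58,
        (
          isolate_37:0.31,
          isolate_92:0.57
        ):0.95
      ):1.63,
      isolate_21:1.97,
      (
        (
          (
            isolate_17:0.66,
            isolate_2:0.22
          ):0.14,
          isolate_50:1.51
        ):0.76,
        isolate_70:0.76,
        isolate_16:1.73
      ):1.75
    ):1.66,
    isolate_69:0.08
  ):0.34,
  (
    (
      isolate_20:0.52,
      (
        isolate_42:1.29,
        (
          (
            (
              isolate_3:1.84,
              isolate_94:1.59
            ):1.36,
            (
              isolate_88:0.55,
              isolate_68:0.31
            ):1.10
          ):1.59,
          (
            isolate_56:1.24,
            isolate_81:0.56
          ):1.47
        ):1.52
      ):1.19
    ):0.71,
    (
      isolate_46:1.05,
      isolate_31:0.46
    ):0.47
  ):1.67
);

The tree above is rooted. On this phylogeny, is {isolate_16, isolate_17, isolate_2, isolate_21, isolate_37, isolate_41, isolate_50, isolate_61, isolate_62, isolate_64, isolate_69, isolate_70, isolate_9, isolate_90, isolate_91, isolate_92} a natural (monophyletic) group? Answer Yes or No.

Yes

The most recent common ancestor of these taxa subtends ((((isolate_41,isolate_64),(isolate_9,((isolate_62,isolate_91),(isolate_90,isolate_61))),(isolate_37,isolate_92)),isolate_21,(((isolate_17,isolate_2),isolate_50),isolate_70,isolate_16)),isolate_69).
That clade has exactly 16 tips — every listed taxon and nothing else — so the group is monophyletic.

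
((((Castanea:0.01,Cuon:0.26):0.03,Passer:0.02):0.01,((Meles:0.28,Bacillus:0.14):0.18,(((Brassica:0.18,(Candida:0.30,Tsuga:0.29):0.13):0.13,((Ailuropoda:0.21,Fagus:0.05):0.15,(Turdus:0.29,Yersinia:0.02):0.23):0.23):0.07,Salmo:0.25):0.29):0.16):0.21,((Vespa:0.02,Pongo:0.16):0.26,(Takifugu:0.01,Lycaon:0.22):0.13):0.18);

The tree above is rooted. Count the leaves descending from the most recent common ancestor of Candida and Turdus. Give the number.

7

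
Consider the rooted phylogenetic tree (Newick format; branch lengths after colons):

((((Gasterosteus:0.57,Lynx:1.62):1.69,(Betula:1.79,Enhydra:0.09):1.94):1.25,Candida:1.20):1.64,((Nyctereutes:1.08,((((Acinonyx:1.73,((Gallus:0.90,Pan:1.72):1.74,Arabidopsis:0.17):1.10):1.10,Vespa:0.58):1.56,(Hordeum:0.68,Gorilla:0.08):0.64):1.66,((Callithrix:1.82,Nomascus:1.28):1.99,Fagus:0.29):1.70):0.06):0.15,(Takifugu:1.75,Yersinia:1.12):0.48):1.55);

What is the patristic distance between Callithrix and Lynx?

13.47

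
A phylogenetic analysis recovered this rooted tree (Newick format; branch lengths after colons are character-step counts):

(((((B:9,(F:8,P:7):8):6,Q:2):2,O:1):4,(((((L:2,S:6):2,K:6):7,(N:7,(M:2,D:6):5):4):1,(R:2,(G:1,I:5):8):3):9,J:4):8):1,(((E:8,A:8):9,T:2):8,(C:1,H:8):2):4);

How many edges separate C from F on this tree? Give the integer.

The MRCA of C and F is the root of the tree.
From C up to that node: 3 branches. From F up to the same node: 6 branches. Total: 3 + 6 = 9.

9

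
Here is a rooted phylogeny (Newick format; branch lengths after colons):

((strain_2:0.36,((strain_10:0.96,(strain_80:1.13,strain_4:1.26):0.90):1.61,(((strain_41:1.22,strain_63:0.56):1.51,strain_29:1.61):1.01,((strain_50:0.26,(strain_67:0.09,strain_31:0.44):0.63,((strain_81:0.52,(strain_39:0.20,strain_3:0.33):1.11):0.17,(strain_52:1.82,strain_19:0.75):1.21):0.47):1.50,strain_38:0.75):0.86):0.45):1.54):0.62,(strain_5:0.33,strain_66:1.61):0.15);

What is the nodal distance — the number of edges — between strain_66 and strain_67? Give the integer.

9

The MRCA of strain_66 and strain_67 is the root of the tree.
From strain_66 up to that node: 2 branches. From strain_67 up to the same node: 7 branches. Total: 2 + 7 = 9.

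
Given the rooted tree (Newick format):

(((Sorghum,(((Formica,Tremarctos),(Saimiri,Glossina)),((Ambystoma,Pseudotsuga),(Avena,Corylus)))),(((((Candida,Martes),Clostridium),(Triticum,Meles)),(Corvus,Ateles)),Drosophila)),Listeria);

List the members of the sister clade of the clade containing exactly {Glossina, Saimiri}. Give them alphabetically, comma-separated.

Formica, Tremarctos

The clade containing exactly {Glossina, Saimiri} attaches to the tree at the node subtending ((Formica,Tremarctos),(Saimiri,Glossina)).
The other lineage descending from that same node — the sister group — is (Formica,Tremarctos); its 2 tips in alphabetical order are the answer.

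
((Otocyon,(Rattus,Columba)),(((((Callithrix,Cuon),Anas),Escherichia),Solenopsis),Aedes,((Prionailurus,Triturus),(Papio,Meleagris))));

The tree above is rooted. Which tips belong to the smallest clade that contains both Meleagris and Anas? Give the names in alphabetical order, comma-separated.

Aedes, Anas, Callithrix, Cuon, Escherichia, Meleagris, Papio, Prionailurus, Solenopsis, Triturus

Tracing Meleagris: it sits inside (Papio,Meleagris).
Tracing Anas: it sits inside ((Callithrix,Cuon),Anas).
The smallest clade enclosing both is (((((Callithrix,Cuon),Anas),Escherichia),Solenopsis),Aedes,((Prionailurus,Triturus),(Papio,Meleagris))); the answer is its 10 terminal taxa in alphabetical order.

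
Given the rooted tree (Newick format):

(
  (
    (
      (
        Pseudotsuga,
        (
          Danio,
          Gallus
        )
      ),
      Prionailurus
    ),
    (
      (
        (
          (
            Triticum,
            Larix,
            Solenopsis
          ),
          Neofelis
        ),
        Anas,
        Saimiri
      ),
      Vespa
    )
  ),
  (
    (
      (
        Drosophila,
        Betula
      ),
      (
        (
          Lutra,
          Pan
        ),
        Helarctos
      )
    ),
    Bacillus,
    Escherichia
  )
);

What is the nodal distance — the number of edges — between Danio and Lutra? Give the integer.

The MRCA of Danio and Lutra is the root of the tree.
From Danio up to that node: 5 branches. From Lutra up to the same node: 5 branches. Total: 5 + 5 = 10.

10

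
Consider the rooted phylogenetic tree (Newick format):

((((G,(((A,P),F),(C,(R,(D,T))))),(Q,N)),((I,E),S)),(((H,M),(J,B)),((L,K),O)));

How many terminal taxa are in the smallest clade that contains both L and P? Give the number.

20

The MRCA of L and P is the root, so the clade is the entire tree.
That clade contains 20 terminal taxa: A, B, C, D, E, F, G, H, I, J, K, L, M, N, O, P, Q, R, S, T.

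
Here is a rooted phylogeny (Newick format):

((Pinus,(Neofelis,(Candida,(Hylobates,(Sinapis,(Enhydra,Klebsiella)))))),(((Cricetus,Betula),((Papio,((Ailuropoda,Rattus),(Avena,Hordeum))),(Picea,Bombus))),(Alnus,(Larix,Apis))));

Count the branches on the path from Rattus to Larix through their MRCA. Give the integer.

9

The MRCA of Rattus and Larix is the node subtending (((Cricetus,Betula),((Papio,((Ailuropoda,Rattus),(Avena,Hordeum))),(Picea,Bombus))),(Alnus,(Larix,Apis))).
From Rattus up to that node: 6 branches. From Larix up to the same node: 3 branches. Total: 6 + 3 = 9.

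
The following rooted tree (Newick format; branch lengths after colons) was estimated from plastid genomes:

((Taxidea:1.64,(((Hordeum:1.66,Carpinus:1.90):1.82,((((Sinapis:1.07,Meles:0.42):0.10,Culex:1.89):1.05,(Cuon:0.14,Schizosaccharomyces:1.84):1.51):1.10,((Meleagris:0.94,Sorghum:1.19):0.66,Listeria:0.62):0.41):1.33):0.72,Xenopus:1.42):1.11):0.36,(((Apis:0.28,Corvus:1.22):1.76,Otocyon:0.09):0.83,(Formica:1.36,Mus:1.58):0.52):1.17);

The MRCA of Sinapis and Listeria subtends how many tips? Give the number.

The MRCA of Sinapis and Listeria is the node subtending ((((Sinapis,Meles),Culex),(Cuon,Schizosaccharomyces)),((Meleagris,Sorghum),Listeria)).
That clade contains 8 terminal taxa: Culex, Cuon, Listeria, Meleagris, Meles, Schizosaccharomyces, Sinapis, Sorghum.

8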